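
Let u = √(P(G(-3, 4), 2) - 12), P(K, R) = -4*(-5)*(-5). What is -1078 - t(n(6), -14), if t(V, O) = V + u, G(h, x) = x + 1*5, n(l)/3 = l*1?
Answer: -1096 - 4*I*√7 ≈ -1096.0 - 10.583*I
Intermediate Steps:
n(l) = 3*l (n(l) = 3*(l*1) = 3*l)
G(h, x) = 5 + x (G(h, x) = x + 5 = 5 + x)
P(K, R) = -100 (P(K, R) = 20*(-5) = -100)
u = 4*I*√7 (u = √(-100 - 12) = √(-112) = 4*I*√7 ≈ 10.583*I)
t(V, O) = V + 4*I*√7
-1078 - t(n(6), -14) = -1078 - (3*6 + 4*I*√7) = -1078 - (18 + 4*I*√7) = -1078 + (-18 - 4*I*√7) = -1096 - 4*I*√7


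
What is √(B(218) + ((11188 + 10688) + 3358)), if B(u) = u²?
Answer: √72758 ≈ 269.74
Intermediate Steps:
√(B(218) + ((11188 + 10688) + 3358)) = √(218² + ((11188 + 10688) + 3358)) = √(47524 + (21876 + 3358)) = √(47524 + 25234) = √72758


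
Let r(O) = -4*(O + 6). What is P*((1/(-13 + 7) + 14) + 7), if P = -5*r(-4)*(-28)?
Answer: -70000/3 ≈ -23333.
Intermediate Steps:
r(O) = -24 - 4*O (r(O) = -4*(6 + O) = -24 - 4*O)
P = -1120 (P = -5*(-24 - 4*(-4))*(-28) = -5*(-24 + 16)*(-28) = -5*(-8)*(-28) = 40*(-28) = -1120)
P*((1/(-13 + 7) + 14) + 7) = -1120*((1/(-13 + 7) + 14) + 7) = -1120*((1/(-6) + 14) + 7) = -1120*((-1/6 + 14) + 7) = -1120*(83/6 + 7) = -1120*125/6 = -70000/3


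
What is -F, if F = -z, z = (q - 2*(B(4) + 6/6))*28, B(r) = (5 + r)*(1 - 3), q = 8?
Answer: 1176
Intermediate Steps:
B(r) = -10 - 2*r (B(r) = (5 + r)*(-2) = -10 - 2*r)
z = 1176 (z = (8 - 2*((-10 - 2*4) + 6/6))*28 = (8 - 2*((-10 - 8) + 6*(1/6)))*28 = (8 - 2*(-18 + 1))*28 = (8 - 2*(-17))*28 = (8 + 34)*28 = 42*28 = 1176)
F = -1176 (F = -1*1176 = -1176)
-F = -1*(-1176) = 1176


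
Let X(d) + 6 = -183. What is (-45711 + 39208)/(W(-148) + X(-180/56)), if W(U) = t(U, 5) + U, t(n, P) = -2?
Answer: 6503/339 ≈ 19.183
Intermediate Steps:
X(d) = -189 (X(d) = -6 - 183 = -189)
W(U) = -2 + U
(-45711 + 39208)/(W(-148) + X(-180/56)) = (-45711 + 39208)/((-2 - 148) - 189) = -6503/(-150 - 189) = -6503/(-339) = -6503*(-1/339) = 6503/339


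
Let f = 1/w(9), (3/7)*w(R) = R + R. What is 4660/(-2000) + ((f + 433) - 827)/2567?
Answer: -13387681/5390700 ≈ -2.4835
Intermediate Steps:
w(R) = 14*R/3 (w(R) = 7*(R + R)/3 = 7*(2*R)/3 = 14*R/3)
f = 1/42 (f = 1/((14/3)*9) = 1/42 ≈ 0.023810)
4660/(-2000) + ((f + 433) - 827)/2567 = 4660/(-2000) + ((1/42 + 433) - 827)/2567 = 4660*(-1/2000) + (18187/42 - 827)*(1/2567) = -233/100 - 16547/42*1/2567 = -233/100 - 16547/107814 = -13387681/5390700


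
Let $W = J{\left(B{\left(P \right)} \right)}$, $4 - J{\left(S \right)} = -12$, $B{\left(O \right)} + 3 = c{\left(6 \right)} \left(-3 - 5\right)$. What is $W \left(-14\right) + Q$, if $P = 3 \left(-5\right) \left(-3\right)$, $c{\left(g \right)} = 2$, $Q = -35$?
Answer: $-259$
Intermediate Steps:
$P = 45$ ($P = \left(-15\right) \left(-3\right) = 45$)
$B{\left(O \right)} = -19$ ($B{\left(O \right)} = -3 + 2 \left(-3 - 5\right) = -3 + 2 \left(-8\right) = -3 - 16 = -19$)
$J{\left(S \right)} = 16$ ($J{\left(S \right)} = 4 - -12 = 4 + 12 = 16$)
$W = 16$
$W \left(-14\right) + Q = 16 \left(-14\right) - 35 = -224 - 35 = -259$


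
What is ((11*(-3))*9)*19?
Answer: -5643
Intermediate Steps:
((11*(-3))*9)*19 = -33*9*19 = -297*19 = -5643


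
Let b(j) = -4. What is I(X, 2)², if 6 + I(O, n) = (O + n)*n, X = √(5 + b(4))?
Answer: 0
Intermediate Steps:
X = 1 (X = √(5 - 4) = √1 = 1)
I(O, n) = -6 + n*(O + n) (I(O, n) = -6 + (O + n)*n = -6 + n*(O + n))
I(X, 2)² = (-6 + 2² + 1*2)² = (-6 + 4 + 2)² = 0² = 0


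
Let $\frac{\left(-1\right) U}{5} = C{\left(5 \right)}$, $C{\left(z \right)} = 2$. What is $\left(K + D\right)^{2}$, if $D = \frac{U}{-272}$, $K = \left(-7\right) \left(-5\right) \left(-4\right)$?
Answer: $\frac{362331225}{18496} \approx 19590.0$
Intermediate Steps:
$U = -10$ ($U = \left(-5\right) 2 = -10$)
$K = -140$ ($K = 35 \left(-4\right) = -140$)
$D = \frac{5}{136}$ ($D = - \frac{10}{-272} = \left(-10\right) \left(- \frac{1}{272}\right) = \frac{5}{136} \approx 0.036765$)
$\left(K + D\right)^{2} = \left(-140 + \frac{5}{136}\right)^{2} = \left(- \frac{19035}{136}\right)^{2} = \frac{362331225}{18496}$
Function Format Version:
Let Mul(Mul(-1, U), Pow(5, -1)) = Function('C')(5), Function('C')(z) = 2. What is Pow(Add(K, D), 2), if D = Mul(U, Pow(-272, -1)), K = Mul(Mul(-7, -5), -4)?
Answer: Rational(362331225, 18496) ≈ 19590.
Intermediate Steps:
U = -10 (U = Mul(-5, 2) = -10)
K = -140 (K = Mul(35, -4) = -140)
D = Rational(5, 136) (D = Mul(-10, Pow(-272, -1)) = Mul(-10, Rational(-1, 272)) = Rational(5, 136) ≈ 0.036765)
Pow(Add(K, D), 2) = Pow(Add(-140, Rational(5, 136)), 2) = Pow(Rational(-19035, 136), 2) = Rational(362331225, 18496)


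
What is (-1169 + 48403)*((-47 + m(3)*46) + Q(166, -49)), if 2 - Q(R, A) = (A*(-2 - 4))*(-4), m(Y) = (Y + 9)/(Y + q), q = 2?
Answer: 293181438/5 ≈ 5.8636e+7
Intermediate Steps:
m(Y) = (9 + Y)/(2 + Y) (m(Y) = (Y + 9)/(Y + 2) = (9 + Y)/(2 + Y))
Q(R, A) = 2 - 24*A (Q(R, A) = 2 - A*(-2 - 4)*(-4) = 2 - A*(-6)*(-4) = 2 - (-6*A)*(-4) = 2 - 24*A)
(-1169 + 48403)*((-47 + m(3)*46) + Q(166, -49)) = (-1169 + 48403)*((-47 + ((9 + 3)/(2 + 3))*46) + (2 - 24*(-49))) = 47234*((-47 + (12/5)*46) + (2 + 1176)) = 47234*((-47 + ((⅕)*12)*46) + 1178) = 47234*((-47 + (12/5)*46) + 1178) = 47234*((-47 + 552/5) + 1178) = 47234*(317/5 + 1178) = 47234*(6207/5) = 293181438/5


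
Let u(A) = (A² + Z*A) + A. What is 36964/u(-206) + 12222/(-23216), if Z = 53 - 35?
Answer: 96835085/223581688 ≈ 0.43311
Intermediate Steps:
Z = 18
u(A) = A² + 19*A (u(A) = (A² + 18*A) + A = A² + 19*A)
36964/u(-206) + 12222/(-23216) = 36964/((-206*(19 - 206))) + 12222/(-23216) = 36964/((-206*(-187))) + 12222*(-1/23216) = 36964/38522 - 6111/11608 = 36964*(1/38522) - 6111/11608 = 18482/19261 - 6111/11608 = 96835085/223581688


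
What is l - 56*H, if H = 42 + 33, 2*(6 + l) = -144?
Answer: -4278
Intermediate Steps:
l = -78 (l = -6 + (1/2)*(-144) = -6 - 72 = -78)
H = 75
l - 56*H = -78 - 56*75 = -78 - 4200 = -4278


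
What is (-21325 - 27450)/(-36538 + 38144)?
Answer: -48775/1606 ≈ -30.370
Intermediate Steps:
(-21325 - 27450)/(-36538 + 38144) = -48775/1606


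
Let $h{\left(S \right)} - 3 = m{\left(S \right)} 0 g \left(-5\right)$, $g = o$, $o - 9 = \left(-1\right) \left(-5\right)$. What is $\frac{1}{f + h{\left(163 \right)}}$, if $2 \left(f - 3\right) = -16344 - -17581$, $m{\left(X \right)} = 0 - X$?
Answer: $\frac{2}{1249} \approx 0.0016013$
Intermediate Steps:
$o = 14$ ($o = 9 - -5 = 9 + 5 = 14$)
$m{\left(X \right)} = - X$
$f = \frac{1243}{2}$ ($f = 3 + \frac{-16344 - -17581}{2} = 3 + \frac{-16344 + 17581}{2} = 3 + \frac{1}{2} \cdot 1237 = 3 + \frac{1237}{2} = \frac{1243}{2} \approx 621.5$)
$g = 14$
$h{\left(S \right)} = 3$ ($h{\left(S \right)} = 3 + - S 0 \cdot 14 \left(-5\right) = 3 + 0 \cdot 14 \left(-5\right) = 3 + 0 \left(-5\right) = 3 + 0 = 3$)
$\frac{1}{f + h{\left(163 \right)}} = \frac{1}{\frac{1243}{2} + 3} = \frac{1}{\frac{1249}{2}} = \frac{2}{1249}$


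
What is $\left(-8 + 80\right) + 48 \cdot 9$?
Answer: $504$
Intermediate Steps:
$\left(-8 + 80\right) + 48 \cdot 9 = 72 + 432 = 504$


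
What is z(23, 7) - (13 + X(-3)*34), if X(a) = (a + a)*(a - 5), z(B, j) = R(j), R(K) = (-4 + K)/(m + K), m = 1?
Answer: -13157/8 ≈ -1644.6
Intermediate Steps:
R(K) = (-4 + K)/(1 + K)
z(B, j) = (-4 + j)/(1 + j)
X(a) = 2*a*(-5 + a) (X(a) = (2*a)*(-5 + a) = 2*a*(-5 + a))
z(23, 7) - (13 + X(-3)*34) = (-4 + 7)/(1 + 7) - (13 + (2*(-3)*(-5 - 3))*34) = 3/8 - (13 + (2*(-3)*(-8))*34) = (1/8)*3 - (13 + 48*34) = 3/8 - (13 + 1632) = 3/8 - 1*1645 = 3/8 - 1645 = -13157/8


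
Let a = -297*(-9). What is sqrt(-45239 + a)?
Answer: I*sqrt(42566) ≈ 206.32*I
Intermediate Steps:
a = 2673
sqrt(-45239 + a) = sqrt(-45239 + 2673) = sqrt(-42566) = I*sqrt(42566)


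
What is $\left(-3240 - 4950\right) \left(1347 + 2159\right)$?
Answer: $-28714140$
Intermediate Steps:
$\left(-3240 - 4950\right) \left(1347 + 2159\right) = \left(-8190\right) 3506 = -28714140$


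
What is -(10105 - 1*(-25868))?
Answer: -35973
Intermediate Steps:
-(10105 - 1*(-25868)) = -(10105 + 25868) = -1*35973 = -35973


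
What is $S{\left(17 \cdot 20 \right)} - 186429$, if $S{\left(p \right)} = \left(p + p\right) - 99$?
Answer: $-185848$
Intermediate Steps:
$S{\left(p \right)} = -99 + 2 p$ ($S{\left(p \right)} = 2 p - 99 = -99 + 2 p$)
$S{\left(17 \cdot 20 \right)} - 186429 = \left(-99 + 2 \cdot 17 \cdot 20\right) - 186429 = \left(-99 + 2 \cdot 340\right) - 186429 = \left(-99 + 680\right) - 186429 = 581 - 186429 = -185848$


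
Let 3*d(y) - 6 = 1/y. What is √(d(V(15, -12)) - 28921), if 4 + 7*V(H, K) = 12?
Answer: I*√4164294/12 ≈ 170.05*I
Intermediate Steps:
V(H, K) = 8/7 (V(H, K) = -4/7 + (⅐)*12 = -4/7 + 12/7 = 8/7)
d(y) = 2 + 1/(3*y)
√(d(V(15, -12)) - 28921) = √((2 + 1/(3*(8/7))) - 28921) = √((2 + (⅓)*(7/8)) - 28921) = √((2 + 7/24) - 28921) = √(55/24 - 28921) = √(-694049/24) = I*√4164294/12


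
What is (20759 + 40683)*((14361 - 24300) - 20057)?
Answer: -1843014232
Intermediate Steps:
(20759 + 40683)*((14361 - 24300) - 20057) = 61442*(-9939 - 20057) = 61442*(-29996) = -1843014232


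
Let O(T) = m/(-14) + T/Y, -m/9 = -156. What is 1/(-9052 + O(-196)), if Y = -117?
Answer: -819/7494350 ≈ -0.00010928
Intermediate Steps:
m = 1404 (m = -9*(-156) = 1404)
O(T) = -702/7 - T/117 (O(T) = 1404/(-14) + T/(-117) = 1404*(-1/14) + T*(-1/117) = -702/7 - T/117)
1/(-9052 + O(-196)) = 1/(-9052 + (-702/7 - 1/117*(-196))) = 1/(-9052 + (-702/7 + 196/117)) = 1/(-9052 - 80762/819) = 1/(-7494350/819) = -819/7494350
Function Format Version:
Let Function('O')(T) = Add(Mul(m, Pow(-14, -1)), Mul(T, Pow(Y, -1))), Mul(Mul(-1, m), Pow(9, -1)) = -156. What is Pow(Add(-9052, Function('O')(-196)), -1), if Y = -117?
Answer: Rational(-819, 7494350) ≈ -0.00010928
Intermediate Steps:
m = 1404 (m = Mul(-9, -156) = 1404)
Function('O')(T) = Add(Rational(-702, 7), Mul(Rational(-1, 117), T)) (Function('O')(T) = Add(Mul(1404, Pow(-14, -1)), Mul(T, Pow(-117, -1))) = Add(Mul(1404, Rational(-1, 14)), Mul(T, Rational(-1, 117))) = Add(Rational(-702, 7), Mul(Rational(-1, 117), T)))
Pow(Add(-9052, Function('O')(-196)), -1) = Pow(Add(-9052, Add(Rational(-702, 7), Mul(Rational(-1, 117), -196))), -1) = Pow(Add(-9052, Add(Rational(-702, 7), Rational(196, 117))), -1) = Pow(Add(-9052, Rational(-80762, 819)), -1) = Pow(Rational(-7494350, 819), -1) = Rational(-819, 7494350)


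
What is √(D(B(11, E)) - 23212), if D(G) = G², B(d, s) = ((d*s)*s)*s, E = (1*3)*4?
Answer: 2*√90320213 ≈ 19007.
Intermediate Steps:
E = 12 (E = 3*4 = 12)
B(d, s) = d*s³ (B(d, s) = (d*s²)*s = d*s³)
√(D(B(11, E)) - 23212) = √((11*12³)² - 23212) = √((11*1728)² - 23212) = √(19008² - 23212) = √(361304064 - 23212) = √361280852 = 2*√90320213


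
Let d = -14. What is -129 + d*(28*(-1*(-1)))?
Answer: -521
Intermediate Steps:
-129 + d*(28*(-1*(-1))) = -129 - 392*(-1*(-1)) = -129 - 392 = -521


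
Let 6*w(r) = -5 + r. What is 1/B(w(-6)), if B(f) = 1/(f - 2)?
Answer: -23/6 ≈ -3.8333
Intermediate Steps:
w(r) = -⅚ + r/6 (w(r) = (-5 + r)/6 = -⅚ + r/6)
B(f) = 1/(-2 + f)
1/B(w(-6)) = 1/(1/(-2 + (-⅚ + (⅙)*(-6)))) = 1/(1/(-2 + (-⅚ - 1))) = 1/(1/(-2 - 11/6)) = 1/(1/(-23/6)) = 1/(-6/23) = -23/6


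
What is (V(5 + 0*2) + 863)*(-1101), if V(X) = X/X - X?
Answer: -945759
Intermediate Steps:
V(X) = 1 - X
(V(5 + 0*2) + 863)*(-1101) = ((1 - (5 + 0*2)) + 863)*(-1101) = ((1 - (5 + 0)) + 863)*(-1101) = ((1 - 1*5) + 863)*(-1101) = ((1 - 5) + 863)*(-1101) = (-4 + 863)*(-1101) = 859*(-1101) = -945759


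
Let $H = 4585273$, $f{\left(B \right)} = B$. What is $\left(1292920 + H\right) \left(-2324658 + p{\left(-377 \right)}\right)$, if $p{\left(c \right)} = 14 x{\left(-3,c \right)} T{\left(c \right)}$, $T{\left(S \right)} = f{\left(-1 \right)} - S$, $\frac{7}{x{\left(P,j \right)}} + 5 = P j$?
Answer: $- \frac{7693167559797790}{563} \approx -1.3665 \cdot 10^{13}$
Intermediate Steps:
$x{\left(P,j \right)} = \frac{7}{-5 + P j}$
$T{\left(S \right)} = -1 - S$
$p{\left(c \right)} = \frac{98 \left(-1 - c\right)}{-5 - 3 c}$ ($p{\left(c \right)} = 14 \frac{7}{-5 - 3 c} \left(-1 - c\right) = \frac{98}{-5 - 3 c} \left(-1 - c\right) = \frac{98 \left(-1 - c\right)}{-5 - 3 c}$)
$\left(1292920 + H\right) \left(-2324658 + p{\left(-377 \right)}\right) = \left(1292920 + 4585273\right) \left(-2324658 + \frac{98 \left(1 - 377\right)}{5 + 3 \left(-377\right)}\right) = 5878193 \left(-2324658 + 98 \frac{1}{5 - 1131} \left(-376\right)\right) = 5878193 \left(-2324658 + 98 \frac{1}{-1126} \left(-376\right)\right) = 5878193 \left(-2324658 + 98 \left(- \frac{1}{1126}\right) \left(-376\right)\right) = 5878193 \left(-2324658 + \frac{18424}{563}\right) = 5878193 \left(- \frac{1308764030}{563}\right) = - \frac{7693167559797790}{563}$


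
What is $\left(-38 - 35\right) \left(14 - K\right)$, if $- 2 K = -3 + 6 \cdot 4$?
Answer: $- \frac{3577}{2} \approx -1788.5$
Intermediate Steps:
$K = - \frac{21}{2}$ ($K = - \frac{-3 + 6 \cdot 4}{2} = - \frac{-3 + 24}{2} = \left(- \frac{1}{2}\right) 21 = - \frac{21}{2} \approx -10.5$)
$\left(-38 - 35\right) \left(14 - K\right) = \left(-38 - 35\right) \left(14 - - \frac{21}{2}\right) = - 73 \left(14 + \frac{21}{2}\right) = \left(-73\right) \frac{49}{2} = - \frac{3577}{2}$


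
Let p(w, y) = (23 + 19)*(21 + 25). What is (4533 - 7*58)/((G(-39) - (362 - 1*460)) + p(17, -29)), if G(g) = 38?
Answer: 4127/2068 ≈ 1.9956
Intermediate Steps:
p(w, y) = 1932 (p(w, y) = 42*46 = 1932)
(4533 - 7*58)/((G(-39) - (362 - 1*460)) + p(17, -29)) = (4533 - 7*58)/((38 - (362 - 1*460)) + 1932) = (4533 - 406)/((38 - (362 - 460)) + 1932) = 4127/((38 - 1*(-98)) + 1932) = 4127/((38 + 98) + 1932) = 4127/(136 + 1932) = 4127/2068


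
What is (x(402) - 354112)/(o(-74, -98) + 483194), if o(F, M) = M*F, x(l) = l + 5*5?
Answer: -117895/163482 ≈ -0.72115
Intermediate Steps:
x(l) = 25 + l (x(l) = l + 25 = 25 + l)
o(F, M) = F*M
(x(402) - 354112)/(o(-74, -98) + 483194) = ((25 + 402) - 354112)/(-74*(-98) + 483194) = (427 - 354112)/(7252 + 483194) = -353685/490446 = -353685*1/490446 = -117895/163482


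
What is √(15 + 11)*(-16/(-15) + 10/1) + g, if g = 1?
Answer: 1 + 166*√26/15 ≈ 57.429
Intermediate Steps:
√(15 + 11)*(-16/(-15) + 10/1) + g = √(15 + 11)*(-16/(-15) + 10/1) + 1 = √26*(-16*(-1/15) + 10*1) + 1 = √26*(16/15 + 10) + 1 = √26*(166/15) + 1 = 166*√26/15 + 1 = 1 + 166*√26/15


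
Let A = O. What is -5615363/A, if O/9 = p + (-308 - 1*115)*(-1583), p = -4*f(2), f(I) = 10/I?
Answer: -5615363/6026301 ≈ -0.93181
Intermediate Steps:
p = -20 (p = -40/2 = -4*5 = -20)
O = 6026301 (O = 9*(-20 + (-308 - 1*115)*(-1583)) = 9*(-20 + (-308 - 115)*(-1583)) = 9*(-20 - 423*(-1583)) = 9*(-20 + 669609) = 9*669589 = 6026301)
A = 6026301
-5615363/A = -5615363/6026301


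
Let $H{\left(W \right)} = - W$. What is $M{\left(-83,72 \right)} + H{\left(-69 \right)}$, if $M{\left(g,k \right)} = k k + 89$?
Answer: $5342$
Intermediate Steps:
$M{\left(g,k \right)} = 89 + k^{2}$ ($M{\left(g,k \right)} = k^{2} + 89 = 89 + k^{2}$)
$M{\left(-83,72 \right)} + H{\left(-69 \right)} = \left(89 + 72^{2}\right) - -69 = \left(89 + 5184\right) + 69 = 5273 + 69 = 5342$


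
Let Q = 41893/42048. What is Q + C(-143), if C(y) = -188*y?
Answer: 1130460325/42048 ≈ 26885.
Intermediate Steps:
Q = 41893/42048 (Q = 41893*(1/42048) = 41893/42048 ≈ 0.99631)
Q + C(-143) = 41893/42048 - 188*(-143) = 41893/42048 + 26884 = 1130460325/42048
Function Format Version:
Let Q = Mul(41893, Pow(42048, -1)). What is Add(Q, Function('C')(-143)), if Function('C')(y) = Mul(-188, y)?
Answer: Rational(1130460325, 42048) ≈ 26885.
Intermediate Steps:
Q = Rational(41893, 42048) (Q = Mul(41893, Rational(1, 42048)) = Rational(41893, 42048) ≈ 0.99631)
Add(Q, Function('C')(-143)) = Add(Rational(41893, 42048), Mul(-188, -143)) = Add(Rational(41893, 42048), 26884) = Rational(1130460325, 42048)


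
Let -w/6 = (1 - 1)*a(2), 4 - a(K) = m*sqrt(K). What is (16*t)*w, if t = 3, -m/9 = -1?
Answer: 0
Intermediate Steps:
m = 9 (m = -9*(-1) = 9)
a(K) = 4 - 9*sqrt(K)
w = 0 (w = -6*(1 - 1)*(4 - 9*sqrt(2)) = -0*(4 - 9*sqrt(2)) = -6*0 = 0)
(16*t)*w = (16*3)*0 = 48*0 = 0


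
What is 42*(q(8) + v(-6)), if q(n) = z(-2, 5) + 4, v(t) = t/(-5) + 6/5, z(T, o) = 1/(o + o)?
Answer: 273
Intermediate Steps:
z(T, o) = 1/(2*o)
v(t) = 6/5 - t/5 (v(t) = t*(-⅕) + 6*(⅕) = -t/5 + 6/5 = 6/5 - t/5)
q(n) = 41/10 (q(n) = (½)/5 + 4 = (½)*(⅕) + 4 = ⅒ + 4 = 41/10)
42*(q(8) + v(-6)) = 42*(41/10 + (6/5 - ⅕*(-6))) = 42*(41/10 + (6/5 + 6/5)) = 42*(41/10 + 12/5) = 42*(13/2) = 273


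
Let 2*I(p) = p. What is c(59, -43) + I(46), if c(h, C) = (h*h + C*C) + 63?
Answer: 5416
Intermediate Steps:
c(h, C) = 63 + C² + h² (c(h, C) = (h² + C²) + 63 = (C² + h²) + 63 = 63 + C² + h²)
I(p) = p/2
c(59, -43) + I(46) = (63 + (-43)² + 59²) + (½)*46 = (63 + 1849 + 3481) + 23 = 5393 + 23 = 5416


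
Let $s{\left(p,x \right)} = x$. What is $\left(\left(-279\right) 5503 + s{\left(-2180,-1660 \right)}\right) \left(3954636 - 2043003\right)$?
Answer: $-2938174186101$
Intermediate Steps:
$\left(\left(-279\right) 5503 + s{\left(-2180,-1660 \right)}\right) \left(3954636 - 2043003\right) = \left(\left(-279\right) 5503 - 1660\right) \left(3954636 - 2043003\right) = \left(-1535337 - 1660\right) 1911633 = \left(-1536997\right) 1911633 = -2938174186101$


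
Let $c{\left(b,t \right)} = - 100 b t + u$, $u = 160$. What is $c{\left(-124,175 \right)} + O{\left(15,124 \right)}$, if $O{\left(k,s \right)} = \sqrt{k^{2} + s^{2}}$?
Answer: $2170160 + \sqrt{15601} \approx 2.1703 \cdot 10^{6}$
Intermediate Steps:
$c{\left(b,t \right)} = 160 - 100 b t$ ($c{\left(b,t \right)} = - 100 b t + 160 = 160 - 100 b t$)
$c{\left(-124,175 \right)} + O{\left(15,124 \right)} = \left(160 - \left(-12400\right) 175\right) + \sqrt{15^{2} + 124^{2}} = \left(160 + 2170000\right) + \sqrt{225 + 15376} = 2170160 + \sqrt{15601}$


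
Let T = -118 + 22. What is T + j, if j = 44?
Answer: -52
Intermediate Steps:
T = -96
T + j = -96 + 44 = -52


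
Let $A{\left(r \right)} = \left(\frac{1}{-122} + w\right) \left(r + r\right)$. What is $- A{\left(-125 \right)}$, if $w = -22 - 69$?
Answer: $- \frac{1387875}{61} \approx -22752.0$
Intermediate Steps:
$w = -91$
$A{\left(r \right)} = - \frac{11103 r}{61}$ ($A{\left(r \right)} = \left(\frac{1}{-122} - 91\right) \left(r + r\right) = \left(- \frac{1}{122} - 91\right) 2 r = - \frac{11103 \cdot 2 r}{122} = - \frac{11103 r}{61}$)
$- A{\left(-125 \right)} = - \frac{\left(-11103\right) \left(-125\right)}{61} = \left(-1\right) \frac{1387875}{61} = - \frac{1387875}{61}$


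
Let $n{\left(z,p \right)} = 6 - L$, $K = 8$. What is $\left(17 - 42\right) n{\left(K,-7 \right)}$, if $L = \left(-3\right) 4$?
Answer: $-450$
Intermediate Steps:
$L = -12$
$n{\left(z,p \right)} = 18$ ($n{\left(z,p \right)} = 6 - -12 = 6 + 12 = 18$)
$\left(17 - 42\right) n{\left(K,-7 \right)} = \left(17 - 42\right) 18 = \left(-25\right) 18 = -450$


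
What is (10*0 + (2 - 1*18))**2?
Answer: 256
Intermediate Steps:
(10*0 + (2 - 1*18))**2 = (0 + (2 - 18))**2 = (0 - 16)**2 = (-16)**2 = 256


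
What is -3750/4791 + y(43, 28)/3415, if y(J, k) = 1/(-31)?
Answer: -132332847/169066405 ≈ -0.78273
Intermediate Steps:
y(J, k) = -1/31
-3750/4791 + y(43, 28)/3415 = -3750/4791 - 1/31/3415 = -3750*1/4791 - 1/31*1/3415 = -1250/1597 - 1/105865 = -132332847/169066405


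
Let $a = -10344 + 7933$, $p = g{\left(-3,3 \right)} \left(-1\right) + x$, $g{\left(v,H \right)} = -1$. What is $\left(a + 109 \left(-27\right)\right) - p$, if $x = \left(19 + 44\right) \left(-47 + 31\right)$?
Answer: $-4347$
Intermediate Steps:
$x = -1008$ ($x = 63 \left(-16\right) = -1008$)
$p = -1007$ ($p = \left(-1\right) \left(-1\right) - 1008 = 1 - 1008 = -1007$)
$a = -2411$
$\left(a + 109 \left(-27\right)\right) - p = \left(-2411 + 109 \left(-27\right)\right) - -1007 = \left(-2411 - 2943\right) + 1007 = -5354 + 1007 = -4347$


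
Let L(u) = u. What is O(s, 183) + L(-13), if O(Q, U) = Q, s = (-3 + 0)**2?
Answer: -4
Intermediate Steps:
s = 9 (s = (-3)**2 = 9)
O(s, 183) + L(-13) = 9 - 13 = -4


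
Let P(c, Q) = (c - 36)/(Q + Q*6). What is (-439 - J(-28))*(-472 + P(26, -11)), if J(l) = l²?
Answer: 44436482/77 ≈ 5.7710e+5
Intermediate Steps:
P(c, Q) = (-36 + c)/(7*Q) (P(c, Q) = (-36 + c)/(Q + 6*Q) = (-36 + c)/((7*Q)) = (-36 + c)*(1/(7*Q)) = (-36 + c)/(7*Q))
(-439 - J(-28))*(-472 + P(26, -11)) = (-439 - 1*(-28)²)*(-472 + (⅐)*(-36 + 26)/(-11)) = (-439 - 1*784)*(-472 + (⅐)*(-1/11)*(-10)) = (-439 - 784)*(-472 + 10/77) = -1223*(-36334/77) = 44436482/77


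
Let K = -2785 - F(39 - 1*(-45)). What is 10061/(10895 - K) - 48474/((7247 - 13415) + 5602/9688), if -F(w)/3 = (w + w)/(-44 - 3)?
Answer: 165217428315181/19223481208824 ≈ 8.5946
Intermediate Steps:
F(w) = 6*w/47 (F(w) = -3*(w + w)/(-44 - 3) = -3*2*w/(-47) = -3*2*w*(-1)/47 = -(-6)*w/47 = 6*w/47)
K = -131399/47 (K = -2785 - 6*(39 - 1*(-45))/47 = -2785 - 6*(39 + 45)/47 = -2785 - 6*84/47 = -2785 - 1*504/47 = -2785 - 504/47 = -131399/47 ≈ -2795.7)
10061/(10895 - K) - 48474/((7247 - 13415) + 5602/9688) = 10061/(10895 - 1*(-131399/47)) - 48474/((7247 - 13415) + 5602/9688) = 10061/(10895 + 131399/47) - 48474/(-6168 + 5602*(1/9688)) = 10061/(643464/47) - 48474/(-6168 + 2801/4844) = 10061*(47/643464) - 48474/(-29874991/4844) = 472867/643464 - 48474*(-4844/29874991) = 472867/643464 + 234808056/29874991 = 165217428315181/19223481208824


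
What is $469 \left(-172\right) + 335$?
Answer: $-80333$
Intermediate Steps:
$469 \left(-172\right) + 335 = -80668 + 335 = -80333$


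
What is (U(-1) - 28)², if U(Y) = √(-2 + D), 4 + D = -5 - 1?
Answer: 772 - 112*I*√3 ≈ 772.0 - 193.99*I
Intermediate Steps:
D = -10 (D = -4 + (-5 - 1) = -4 - 6 = -10)
U(Y) = 2*I*√3 (U(Y) = √(-2 - 10) = √(-12) = 2*I*√3)
(U(-1) - 28)² = (2*I*√3 - 28)² = (-28 + 2*I*√3)²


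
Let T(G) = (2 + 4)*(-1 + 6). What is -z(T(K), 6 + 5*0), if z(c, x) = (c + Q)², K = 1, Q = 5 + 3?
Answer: -1444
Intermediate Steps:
Q = 8
T(G) = 30 (T(G) = 6*5 = 30)
z(c, x) = (8 + c)² (z(c, x) = (c + 8)² = (8 + c)²)
-z(T(K), 6 + 5*0) = -(8 + 30)² = -1*38² = -1*1444 = -1444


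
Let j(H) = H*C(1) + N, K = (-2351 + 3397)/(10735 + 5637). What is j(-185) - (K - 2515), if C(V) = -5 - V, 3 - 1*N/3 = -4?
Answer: 29845633/8186 ≈ 3645.9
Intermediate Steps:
N = 21 (N = 9 - 3*(-4) = 9 + 12 = 21)
K = 523/8186 (K = 1046/16372 = 1046*(1/16372) = 523/8186 ≈ 0.063890)
j(H) = 21 - 6*H (j(H) = H*(-5 - 1*1) + 21 = H*(-5 - 1) + 21 = H*(-6) + 21 = -6*H + 21 = 21 - 6*H)
j(-185) - (K - 2515) = (21 - 6*(-185)) - (523/8186 - 2515) = (21 + 1110) - 1*(-20587267/8186) = 1131 + 20587267/8186 = 29845633/8186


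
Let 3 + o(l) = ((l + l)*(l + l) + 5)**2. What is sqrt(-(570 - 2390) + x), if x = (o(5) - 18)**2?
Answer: 2*sqrt(30272459) ≈ 11004.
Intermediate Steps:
o(l) = -3 + (5 + 4*l**2)**2 (o(l) = -3 + ((l + l)*(l + l) + 5)**2 = -3 + ((2*l)*(2*l) + 5)**2 = -3 + (4*l**2 + 5)**2 = -3 + (5 + 4*l**2)**2)
x = 121088016 (x = ((-3 + (5 + 4*5**2)**2) - 18)**2 = ((-3 + (5 + 4*25)**2) - 18)**2 = ((-3 + (5 + 100)**2) - 18)**2 = ((-3 + 105**2) - 18)**2 = ((-3 + 11025) - 18)**2 = (11022 - 18)**2 = 11004**2 = 121088016)
sqrt(-(570 - 2390) + x) = sqrt(-(570 - 2390) + 121088016) = sqrt(-1*(-1820) + 121088016) = sqrt(1820 + 121088016) = sqrt(121089836) = 2*sqrt(30272459)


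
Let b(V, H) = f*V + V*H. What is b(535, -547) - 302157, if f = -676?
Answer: -956462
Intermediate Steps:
b(V, H) = -676*V + H*V (b(V, H) = -676*V + V*H = -676*V + H*V)
b(535, -547) - 302157 = 535*(-676 - 547) - 302157 = 535*(-1223) - 302157 = -654305 - 302157 = -956462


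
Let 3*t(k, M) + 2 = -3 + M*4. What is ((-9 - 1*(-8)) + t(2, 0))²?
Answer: 64/9 ≈ 7.1111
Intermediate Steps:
t(k, M) = -5/3 + 4*M/3 (t(k, M) = -⅔ + (-3 + M*4)/3 = -⅔ + (-3 + 4*M)/3 = -⅔ + (-1 + 4*M/3) = -5/3 + 4*M/3)
((-9 - 1*(-8)) + t(2, 0))² = ((-9 - 1*(-8)) + (-5/3 + (4/3)*0))² = ((-9 + 8) + (-5/3 + 0))² = (-1 - 5/3)² = (-8/3)² = 64/9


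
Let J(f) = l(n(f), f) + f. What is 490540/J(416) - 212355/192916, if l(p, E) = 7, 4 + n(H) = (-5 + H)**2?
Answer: 94543188475/81603468 ≈ 1158.6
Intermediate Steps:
n(H) = -4 + (-5 + H)**2
J(f) = 7 + f
490540/J(416) - 212355/192916 = 490540/(7 + 416) - 212355/192916 = 490540/423 - 212355*1/192916 = 490540*(1/423) - 212355/192916 = 490540/423 - 212355/192916 = 94543188475/81603468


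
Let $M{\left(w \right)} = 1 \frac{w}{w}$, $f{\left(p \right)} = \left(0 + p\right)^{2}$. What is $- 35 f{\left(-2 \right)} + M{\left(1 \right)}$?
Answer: $-139$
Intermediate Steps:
$f{\left(p \right)} = p^{2}$
$M{\left(w \right)} = 1$ ($M{\left(w \right)} = 1 \cdot 1 = 1$)
$- 35 f{\left(-2 \right)} + M{\left(1 \right)} = - 35 \left(-2\right)^{2} + 1 = \left(-35\right) 4 + 1 = -140 + 1 = -139$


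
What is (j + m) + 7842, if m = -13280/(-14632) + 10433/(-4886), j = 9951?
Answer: 158996066545/8936494 ≈ 17792.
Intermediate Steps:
m = -10971197/8936494 (m = -13280*(-1/14632) + 10433*(-1/4886) = 1660/1829 - 10433/4886 = -10971197/8936494 ≈ -1.2277)
(j + m) + 7842 = (9951 - 10971197/8936494) + 7842 = 88916080597/8936494 + 7842 = 158996066545/8936494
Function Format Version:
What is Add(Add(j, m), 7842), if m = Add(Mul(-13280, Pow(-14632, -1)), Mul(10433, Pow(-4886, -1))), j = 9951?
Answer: Rational(158996066545, 8936494) ≈ 17792.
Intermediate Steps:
m = Rational(-10971197, 8936494) (m = Add(Mul(-13280, Rational(-1, 14632)), Mul(10433, Rational(-1, 4886))) = Add(Rational(1660, 1829), Rational(-10433, 4886)) = Rational(-10971197, 8936494) ≈ -1.2277)
Add(Add(j, m), 7842) = Add(Add(9951, Rational(-10971197, 8936494)), 7842) = Add(Rational(88916080597, 8936494), 7842) = Rational(158996066545, 8936494)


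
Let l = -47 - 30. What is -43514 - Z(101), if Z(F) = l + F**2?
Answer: -53638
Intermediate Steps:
l = -77
Z(F) = -77 + F**2
-43514 - Z(101) = -43514 - (-77 + 101**2) = -43514 - (-77 + 10201) = -43514 - 1*10124 = -43514 - 10124 = -53638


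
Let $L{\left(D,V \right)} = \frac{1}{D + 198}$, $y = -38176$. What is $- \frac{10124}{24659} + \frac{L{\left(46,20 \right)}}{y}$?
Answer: $- \frac{94304517715}{229697204096} \approx -0.41056$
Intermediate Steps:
$L{\left(D,V \right)} = \frac{1}{198 + D}$
$- \frac{10124}{24659} + \frac{L{\left(46,20 \right)}}{y} = - \frac{10124}{24659} + \frac{1}{\left(198 + 46\right) \left(-38176\right)} = \left(-10124\right) \frac{1}{24659} + \frac{1}{244} \left(- \frac{1}{38176}\right) = - \frac{10124}{24659} + \frac{1}{244} \left(- \frac{1}{38176}\right) = - \frac{10124}{24659} - \frac{1}{9314944} = - \frac{94304517715}{229697204096}$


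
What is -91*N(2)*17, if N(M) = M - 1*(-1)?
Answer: -4641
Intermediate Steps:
N(M) = 1 + M (N(M) = M + 1 = 1 + M)
-91*N(2)*17 = -91*(1 + 2)*17 = -91*3*17 = -273*17 = -4641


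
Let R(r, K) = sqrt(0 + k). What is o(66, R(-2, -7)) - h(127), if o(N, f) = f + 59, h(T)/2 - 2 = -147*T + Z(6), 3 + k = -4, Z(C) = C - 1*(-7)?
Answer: 37367 + I*sqrt(7) ≈ 37367.0 + 2.6458*I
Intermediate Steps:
Z(C) = 7 + C (Z(C) = C + 7 = 7 + C)
k = -7 (k = -3 - 4 = -7)
h(T) = 30 - 294*T (h(T) = 4 + 2*(-147*T + (7 + 6)) = 4 + 2*(-147*T + 13) = 4 + 2*(13 - 147*T) = 4 + (26 - 294*T) = 30 - 294*T)
R(r, K) = I*sqrt(7) (R(r, K) = sqrt(0 - 7) = sqrt(-7) = I*sqrt(7))
o(N, f) = 59 + f
o(66, R(-2, -7)) - h(127) = (59 + I*sqrt(7)) - (30 - 294*127) = (59 + I*sqrt(7)) - (30 - 37338) = (59 + I*sqrt(7)) - 1*(-37308) = (59 + I*sqrt(7)) + 37308 = 37367 + I*sqrt(7)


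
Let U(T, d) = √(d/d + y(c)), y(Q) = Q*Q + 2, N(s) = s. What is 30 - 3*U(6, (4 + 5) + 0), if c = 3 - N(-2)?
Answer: 30 - 6*√7 ≈ 14.125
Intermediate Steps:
c = 5 (c = 3 - 1*(-2) = 3 + 2 = 5)
y(Q) = 2 + Q² (y(Q) = Q² + 2 = 2 + Q²)
U(T, d) = 2*√7 (U(T, d) = √(d/d + (2 + 5²)) = √(1 + (2 + 25)) = √(1 + 27) = √28 = 2*√7)
30 - 3*U(6, (4 + 5) + 0) = 30 - 6*√7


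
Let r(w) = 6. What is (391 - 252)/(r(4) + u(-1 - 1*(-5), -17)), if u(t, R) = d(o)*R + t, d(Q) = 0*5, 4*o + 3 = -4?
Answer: 139/10 ≈ 13.900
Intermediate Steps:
o = -7/4 (o = -¾ + (¼)*(-4) = -¾ - 1 = -7/4 ≈ -1.7500)
d(Q) = 0
u(t, R) = t (u(t, R) = 0*R + t = 0 + t = t)
(391 - 252)/(r(4) + u(-1 - 1*(-5), -17)) = (391 - 252)/(6 + (-1 - 1*(-5))) = 139/(6 + (-1 + 5)) = 139/(6 + 4) = 139/10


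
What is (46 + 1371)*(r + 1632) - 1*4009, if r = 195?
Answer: 2584850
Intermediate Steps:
(46 + 1371)*(r + 1632) - 1*4009 = (46 + 1371)*(195 + 1632) - 1*4009 = 1417*1827 - 4009 = 2588859 - 4009 = 2584850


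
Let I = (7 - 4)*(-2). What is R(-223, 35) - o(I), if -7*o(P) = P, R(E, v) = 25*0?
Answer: -6/7 ≈ -0.85714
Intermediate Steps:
R(E, v) = 0
I = -6 (I = 3*(-2) = -6)
o(P) = -P/7
R(-223, 35) - o(I) = 0 - (-1)*(-6)/7 = 0 - 1*6/7 = 0 - 6/7 = -6/7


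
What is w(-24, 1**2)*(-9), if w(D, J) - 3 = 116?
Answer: -1071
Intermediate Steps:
w(D, J) = 119 (w(D, J) = 3 + 116 = 119)
w(-24, 1**2)*(-9) = 119*(-9) = -1071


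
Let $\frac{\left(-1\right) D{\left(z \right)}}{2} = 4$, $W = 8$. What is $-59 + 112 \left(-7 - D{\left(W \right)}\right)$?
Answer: $53$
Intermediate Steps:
$D{\left(z \right)} = -8$ ($D{\left(z \right)} = \left(-2\right) 4 = -8$)
$-59 + 112 \left(-7 - D{\left(W \right)}\right) = -59 + 112 \left(-7 - -8\right) = -59 + 112 \left(-7 + 8\right) = -59 + 112 \cdot 1 = -59 + 112 = 53$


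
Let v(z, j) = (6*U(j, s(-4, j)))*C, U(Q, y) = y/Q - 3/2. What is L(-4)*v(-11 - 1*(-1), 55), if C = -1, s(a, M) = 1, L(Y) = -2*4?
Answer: -3912/55 ≈ -71.127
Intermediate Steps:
L(Y) = -8
U(Q, y) = -3/2 + y/Q (U(Q, y) = y/Q - 3*½ = y/Q - 3/2 = -3/2 + y/Q)
v(z, j) = 9 - 6/j (v(z, j) = (6*(-3/2 + 1/j))*(-1) = (-9 + 6/j)*(-1) = 9 - 6/j)
L(-4)*v(-11 - 1*(-1), 55) = -8*(9 - 6/55) = -8*489/55 = -3912/55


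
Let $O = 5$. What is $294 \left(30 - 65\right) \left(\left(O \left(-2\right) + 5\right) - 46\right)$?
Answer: $524790$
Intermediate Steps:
$294 \left(30 - 65\right) \left(\left(O \left(-2\right) + 5\right) - 46\right) = 294 \left(30 - 65\right) \left(\left(5 \left(-2\right) + 5\right) - 46\right) = 294 \left(- 35 \left(\left(-10 + 5\right) - 46\right)\right) = 294 \left(- 35 \left(-5 - 46\right)\right) = 294 \left(\left(-35\right) \left(-51\right)\right) = 294 \cdot 1785 = 524790$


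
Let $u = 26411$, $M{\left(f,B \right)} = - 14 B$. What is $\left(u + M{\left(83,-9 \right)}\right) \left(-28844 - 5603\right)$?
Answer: $-914120039$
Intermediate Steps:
$\left(u + M{\left(83,-9 \right)}\right) \left(-28844 - 5603\right) = \left(26411 - -126\right) \left(-28844 - 5603\right) = \left(26411 + 126\right) \left(-34447\right) = 26537 \left(-34447\right) = -914120039$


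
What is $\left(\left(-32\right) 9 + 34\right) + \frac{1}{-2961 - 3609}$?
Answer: $- \frac{1668781}{6570} \approx -254.0$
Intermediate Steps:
$\left(\left(-32\right) 9 + 34\right) + \frac{1}{-2961 - 3609} = \left(-288 + 34\right) + \frac{1}{-6570} = -254 - \frac{1}{6570} = - \frac{1668781}{6570}$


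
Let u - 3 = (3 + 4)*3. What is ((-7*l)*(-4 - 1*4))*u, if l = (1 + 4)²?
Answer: 33600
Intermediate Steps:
l = 25 (l = 5² = 25)
u = 24 (u = 3 + (3 + 4)*3 = 3 + 7*3 = 3 + 21 = 24)
((-7*l)*(-4 - 1*4))*u = ((-7*25)*(-4 - 1*4))*24 = -175*(-4 - 4)*24 = -175*(-8)*24 = 1400*24 = 33600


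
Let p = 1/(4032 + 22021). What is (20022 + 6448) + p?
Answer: 689622911/26053 ≈ 26470.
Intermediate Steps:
p = 1/26053 ≈ 3.8383e-5
(20022 + 6448) + p = (20022 + 6448) + 1/26053 = 26470 + 1/26053 = 689622911/26053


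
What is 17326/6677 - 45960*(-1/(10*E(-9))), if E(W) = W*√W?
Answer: 17326/6677 + 1532*I/9 ≈ 2.5949 + 170.22*I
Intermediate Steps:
E(W) = W^(3/2)
17326/6677 - 45960*(-1/(10*E(-9))) = 17326/6677 - 45960*(-I/270) = 17326/6677 - (-1532)*I/9 = 17326/6677 + 1532*I/9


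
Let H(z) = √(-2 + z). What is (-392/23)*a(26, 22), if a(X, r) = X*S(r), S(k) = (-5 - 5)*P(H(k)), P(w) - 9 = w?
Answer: 917280/23 + 203840*√5/23 ≈ 59699.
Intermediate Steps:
P(w) = 9 + w
S(k) = -90 - 10*√(-2 + k) (S(k) = (-5 - 5)*(9 + √(-2 + k)) = -10*(9 + √(-2 + k)) = -90 - 10*√(-2 + k))
a(X, r) = X*(-90 - 10*√(-2 + r))
(-392/23)*a(26, 22) = (-392/23)*(10*26*(-9 - √(-2 + 22))) = (-392*1/23)*(10*26*(-9 - √20)) = -3920*26*(-9 - 2*√5)/23 = -392*(-2340 - 520*√5)/23 = 917280/23 + 203840*√5/23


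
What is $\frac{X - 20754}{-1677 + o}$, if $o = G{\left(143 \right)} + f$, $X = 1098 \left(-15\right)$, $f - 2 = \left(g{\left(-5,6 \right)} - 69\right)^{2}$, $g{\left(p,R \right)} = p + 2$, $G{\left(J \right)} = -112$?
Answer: $- \frac{37224}{3397} \approx -10.958$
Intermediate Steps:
$g{\left(p,R \right)} = 2 + p$
$f = 5186$ ($f = 2 + \left(\left(2 - 5\right) - 69\right)^{2} = 2 + \left(-3 - 69\right)^{2} = 2 + \left(-72\right)^{2} = 2 + 5184 = 5186$)
$X = -16470$
$o = 5074$ ($o = -112 + 5186 = 5074$)
$\frac{X - 20754}{-1677 + o} = \frac{-16470 - 20754}{-1677 + 5074} = \frac{-16470 - 20754}{3397} = \left(-37224\right) \frac{1}{3397} = - \frac{37224}{3397}$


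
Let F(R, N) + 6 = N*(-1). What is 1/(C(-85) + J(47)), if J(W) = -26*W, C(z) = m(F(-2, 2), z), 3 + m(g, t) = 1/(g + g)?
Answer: -16/19601 ≈ -0.00081628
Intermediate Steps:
F(R, N) = -6 - N (F(R, N) = -6 + N*(-1) = -6 - N)
m(g, t) = -3 + 1/(2*g) (m(g, t) = -3 + 1/(g + g) = -3 + 1/(2*g))
C(z) = -49/16 (C(z) = -3 + 1/(2*(-6 - 1*2)) = -3 + 1/(2*(-6 - 2)) = -3 + (1/2)/(-8) = -3 + (1/2)*(-1/8) = -3 - 1/16 = -49/16)
1/(C(-85) + J(47)) = 1/(-49/16 - 26*47) = 1/(-49/16 - 1222) = 1/(-19601/16) = -16/19601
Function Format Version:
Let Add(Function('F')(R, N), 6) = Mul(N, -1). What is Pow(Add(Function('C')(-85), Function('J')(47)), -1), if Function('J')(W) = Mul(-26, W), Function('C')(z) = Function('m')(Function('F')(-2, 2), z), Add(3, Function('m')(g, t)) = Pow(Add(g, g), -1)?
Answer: Rational(-16, 19601) ≈ -0.00081628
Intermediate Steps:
Function('F')(R, N) = Add(-6, Mul(-1, N)) (Function('F')(R, N) = Add(-6, Mul(N, -1)) = Add(-6, Mul(-1, N)))
Function('m')(g, t) = Add(-3, Mul(Rational(1, 2), Pow(g, -1))) (Function('m')(g, t) = Add(-3, Pow(Add(g, g), -1)) = Add(-3, Pow(Mul(2, g), -1)) = Add(-3, Mul(Rational(1, 2), Pow(g, -1))))
Function('C')(z) = Rational(-49, 16) (Function('C')(z) = Add(-3, Mul(Rational(1, 2), Pow(Add(-6, Mul(-1, 2)), -1))) = Add(-3, Mul(Rational(1, 2), Pow(Add(-6, -2), -1))) = Add(-3, Mul(Rational(1, 2), Pow(-8, -1))) = Add(-3, Mul(Rational(1, 2), Rational(-1, 8))) = Add(-3, Rational(-1, 16)) = Rational(-49, 16))
Pow(Add(Function('C')(-85), Function('J')(47)), -1) = Pow(Add(Rational(-49, 16), Mul(-26, 47)), -1) = Pow(Add(Rational(-49, 16), -1222), -1) = Pow(Rational(-19601, 16), -1) = Rational(-16, 19601)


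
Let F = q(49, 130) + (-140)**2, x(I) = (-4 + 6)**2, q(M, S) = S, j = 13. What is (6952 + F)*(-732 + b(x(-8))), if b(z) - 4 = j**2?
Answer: -14915238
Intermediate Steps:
x(I) = 4 (x(I) = 2**2 = 4)
b(z) = 173 (b(z) = 4 + 13**2 = 4 + 169 = 173)
F = 19730 (F = 130 + (-140)**2 = 130 + 19600 = 19730)
(6952 + F)*(-732 + b(x(-8))) = (6952 + 19730)*(-732 + 173) = 26682*(-559) = -14915238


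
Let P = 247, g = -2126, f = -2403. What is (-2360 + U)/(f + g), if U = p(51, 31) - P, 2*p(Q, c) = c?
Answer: 5183/9058 ≈ 0.57220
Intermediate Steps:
p(Q, c) = c/2
U = -463/2 (U = (½)*31 - 1*247 = 31/2 - 247 = -463/2 ≈ -231.50)
(-2360 + U)/(f + g) = (-2360 - 463/2)/(-2403 - 2126) = -5183/2/(-4529) = -5183/2*(-1/4529) = 5183/9058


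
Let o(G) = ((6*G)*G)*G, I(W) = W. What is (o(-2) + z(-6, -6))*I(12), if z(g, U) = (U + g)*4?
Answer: -1152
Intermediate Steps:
z(g, U) = 4*U + 4*g
o(G) = 6*G³ (o(G) = (6*G²)*G = 6*G³)
(o(-2) + z(-6, -6))*I(12) = (6*(-2)³ + (4*(-6) + 4*(-6)))*12 = (6*(-8) + (-24 - 24))*12 = (-48 - 48)*12 = -96*12 = -1152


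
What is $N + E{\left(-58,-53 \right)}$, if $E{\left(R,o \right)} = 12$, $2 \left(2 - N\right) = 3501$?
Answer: $- \frac{3473}{2} \approx -1736.5$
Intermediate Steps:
$N = - \frac{3497}{2}$ ($N = 2 - \frac{3501}{2} = - \frac{3497}{2} \approx -1748.5$)
$N + E{\left(-58,-53 \right)} = - \frac{3497}{2} + 12 = - \frac{3473}{2}$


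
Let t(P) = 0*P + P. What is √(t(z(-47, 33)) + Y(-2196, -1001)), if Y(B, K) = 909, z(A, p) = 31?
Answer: 2*√235 ≈ 30.659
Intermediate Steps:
t(P) = P (t(P) = 0 + P = P)
√(t(z(-47, 33)) + Y(-2196, -1001)) = √(31 + 909) = √940 = 2*√235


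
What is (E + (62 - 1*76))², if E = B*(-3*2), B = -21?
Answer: 12544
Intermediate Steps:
E = 126 (E = -(-63)*2 = -21*(-6) = 126)
(E + (62 - 1*76))² = (126 + (62 - 1*76))² = (126 + (62 - 76))² = (126 - 14)² = 112² = 12544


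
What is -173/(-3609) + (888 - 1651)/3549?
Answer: -101890/609921 ≈ -0.16705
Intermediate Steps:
-173/(-3609) + (888 - 1651)/3549 = -173*(-1/3609) - 763*1/3549 = 173/3609 - 109/507 = -101890/609921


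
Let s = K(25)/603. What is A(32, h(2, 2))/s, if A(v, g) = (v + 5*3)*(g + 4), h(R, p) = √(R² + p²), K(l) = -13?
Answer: -113364/13 - 56682*√2/13 ≈ -14887.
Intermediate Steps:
s = -13/603 ≈ -0.021559
A(v, g) = (4 + g)*(15 + v) (A(v, g) = (v + 15)*(4 + g) = (15 + v)*(4 + g) = (4 + g)*(15 + v))
A(32, h(2, 2))/s = (60 + 4*32 + 15*√(2² + 2²) + √(2² + 2²)*32)/(-13/603) = (60 + 128 + 15*√(4 + 4) + √(4 + 4)*32)*(-603/13) = (60 + 128 + 15*√8 + √8*32)*(-603/13) = (60 + 128 + 15*(2*√2) + (2*√2)*32)*(-603/13) = (60 + 128 + 30*√2 + 64*√2)*(-603/13) = (188 + 94*√2)*(-603/13) = -113364/13 - 56682*√2/13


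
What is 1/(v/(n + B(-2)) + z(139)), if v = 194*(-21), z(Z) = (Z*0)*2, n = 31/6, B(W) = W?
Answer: -19/24444 ≈ -0.00077729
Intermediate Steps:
n = 31/6 (n = 31*(⅙) = 31/6 ≈ 5.1667)
z(Z) = 0 (z(Z) = 0*2 = 0)
v = -4074
1/(v/(n + B(-2)) + z(139)) = 1/(-4074/(31/6 - 2) + 0) = 1/(-4074/19/6 + 0) = 1/(-4074*6/19 + 0) = 1/(-24444/19 + 0) = 1/(-24444/19) = -19/24444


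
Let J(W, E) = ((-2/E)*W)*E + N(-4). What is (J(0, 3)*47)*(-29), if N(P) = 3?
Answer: -4089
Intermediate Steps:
J(W, E) = 3 - 2*W (J(W, E) = ((-2/E)*W)*E + 3 = (-2*W/E)*E + 3 = -2*W + 3 = 3 - 2*W)
(J(0, 3)*47)*(-29) = ((3 - 2*0)*47)*(-29) = ((3 + 0)*47)*(-29) = (3*47)*(-29) = 141*(-29) = -4089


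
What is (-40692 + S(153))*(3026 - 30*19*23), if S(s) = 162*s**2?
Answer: -37830791544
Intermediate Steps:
(-40692 + S(153))*(3026 - 30*19*23) = (-40692 + 162*153**2)*(3026 - 30*19*23) = (-40692 + 162*23409)*(3026 - 570*23) = (-40692 + 3792258)*(3026 - 13110) = 3751566*(-10084) = -37830791544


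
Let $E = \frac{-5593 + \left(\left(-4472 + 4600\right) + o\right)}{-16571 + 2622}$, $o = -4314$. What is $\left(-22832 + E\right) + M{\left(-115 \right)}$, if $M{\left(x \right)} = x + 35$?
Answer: $- \frac{319589709}{13949} \approx -22911.0$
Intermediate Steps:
$M{\left(x \right)} = 35 + x$
$E = \frac{9779}{13949}$ ($E = \frac{-5593 + \left(\left(-4472 + 4600\right) - 4314\right)}{-16571 + 2622} = \frac{-5593 + \left(128 - 4314\right)}{-13949} = \left(-5593 - 4186\right) \left(- \frac{1}{13949}\right) = \left(-9779\right) \left(- \frac{1}{13949}\right) = \frac{9779}{13949} \approx 0.70105$)
$\left(-22832 + E\right) + M{\left(-115 \right)} = \left(-22832 + \frac{9779}{13949}\right) + \left(35 - 115\right) = - \frac{318473789}{13949} - 80 = - \frac{319589709}{13949}$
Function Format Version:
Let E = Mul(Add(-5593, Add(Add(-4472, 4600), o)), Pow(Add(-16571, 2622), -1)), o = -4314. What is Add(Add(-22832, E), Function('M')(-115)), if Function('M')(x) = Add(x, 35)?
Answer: Rational(-319589709, 13949) ≈ -22911.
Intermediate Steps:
Function('M')(x) = Add(35, x)
E = Rational(9779, 13949) (E = Mul(Add(-5593, Add(Add(-4472, 4600), -4314)), Pow(Add(-16571, 2622), -1)) = Mul(Add(-5593, Add(128, -4314)), Pow(-13949, -1)) = Mul(Add(-5593, -4186), Rational(-1, 13949)) = Mul(-9779, Rational(-1, 13949)) = Rational(9779, 13949) ≈ 0.70105)
Add(Add(-22832, E), Function('M')(-115)) = Add(Add(-22832, Rational(9779, 13949)), Add(35, -115)) = Add(Rational(-318473789, 13949), -80) = Rational(-319589709, 13949)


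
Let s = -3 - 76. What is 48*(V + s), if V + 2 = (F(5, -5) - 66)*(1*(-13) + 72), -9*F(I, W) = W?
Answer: -567680/3 ≈ -1.8923e+5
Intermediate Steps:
F(I, W) = -W/9
s = -79
V = -34769/9 (V = -2 + (-1/9*(-5) - 66)*(1*(-13) + 72) = -2 + (5/9 - 66)*(-13 + 72) = -2 - 589/9*59 = -2 - 34751/9 = -34769/9 ≈ -3863.2)
48*(V + s) = 48*(-34769/9 - 79) = 48*(-35480/9) = -567680/3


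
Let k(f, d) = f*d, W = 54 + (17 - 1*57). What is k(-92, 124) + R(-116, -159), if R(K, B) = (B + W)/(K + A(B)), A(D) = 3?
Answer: -1288959/113 ≈ -11407.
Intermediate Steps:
W = 14 (W = 54 + (17 - 57) = 54 - 40 = 14)
R(K, B) = (14 + B)/(3 + K) (R(K, B) = (B + 14)/(K + 3) = (14 + B)/(3 + K))
k(f, d) = d*f
k(-92, 124) + R(-116, -159) = 124*(-92) + (14 - 159)/(3 - 116) = -11408 - 145/(-113) = -11408 - 1/113*(-145) = -11408 + 145/113 = -1288959/113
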